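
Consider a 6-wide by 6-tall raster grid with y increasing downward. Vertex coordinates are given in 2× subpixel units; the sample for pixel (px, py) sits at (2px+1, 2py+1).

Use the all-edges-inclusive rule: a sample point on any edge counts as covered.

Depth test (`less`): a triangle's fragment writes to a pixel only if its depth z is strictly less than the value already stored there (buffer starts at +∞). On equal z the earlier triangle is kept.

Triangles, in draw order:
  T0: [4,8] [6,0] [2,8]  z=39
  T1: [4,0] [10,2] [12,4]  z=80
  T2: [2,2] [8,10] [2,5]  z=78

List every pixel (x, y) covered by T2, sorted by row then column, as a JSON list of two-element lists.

T0:
  2·area = 16  (B↔C swapped to make it positive)
  edge (4, 8)→(2, 8): d=(-2,0) inclusive
  edge (2, 8)→(6, 0): d=(4,-8) inclusive
  edge (6, 0)→(4, 8): d=(-2,8) inclusive
    (2,1)@(5, 3): e=[10,4,2] → X
    (3,1)@(7, 3): e=[10,20,-14] → .
    (2,2)@(5, 5): e=[6,12,-2] → .
    (1,3)@(3, 7): e=[2,4,10] → X
    (2,3)@(5, 7): e=[2,20,-6] → .
    (1,4)@(3, 9): e=[-2,12,6] → .
  covered (2 px):
    . . . . . .
    . . X . . .
    . . . . . .
    . X . . . .
    . . . . . .
    . . . . . .
T1:
  2·area = 8
  edge (4, 0)→(10, 2): d=(6,2) inclusive
  edge (10, 2)→(12, 4): d=(2,2) inclusive
  edge (12, 4)→(4, 0): d=(-8,-4) inclusive
    (3,0)@(7, 1): e=[0,4,4] → X  [on edge]
    (4,0)@(9, 1): e=[-4,0,12] → .  [on edge]
    (3,1)@(7, 3): e=[12,8,-12] → .
    (5,1)@(11, 3): e=[4,0,4] → X  [on edge]
    (5,2)@(11, 5): e=[16,4,-12] → .
  covered (2 px):
    . . . X . .
    . . . . . X
    . . . . . .
    . . . . . .
    . . . . . .
    . . . . . .
T2:
  2·area = 18
  edge (2, 2)→(8, 10): d=(6,8) inclusive
  edge (8, 10)→(2, 5): d=(-6,-5) inclusive
  edge (2, 5)→(2, 2): d=(0,-3) inclusive
    (1,2)@(3, 5): e=[10,5,3] → X
    (2,2)@(5, 5): e=[-6,15,9] → .
    (1,3)@(3, 7): e=[22,-7,3] → .
    (2,3)@(5, 7): e=[6,3,9] → X
    (3,3)@(7, 7): e=[-10,13,15] → .
    (2,4)@(5, 9): e=[18,-9,9] → .
    (3,4)@(7, 9): e=[2,1,15] → X
    (4,4)@(9, 9): e=[-14,11,21] → .
    (3,5)@(7, 11): e=[14,-11,15] → .
  covered (3 px):
    . . . . . .
    . . . . . .
    . X . . . .
    . . X . . .
    . . . X . .
    . . . . . .

Final: [[1,2],[2,3],[3,4]]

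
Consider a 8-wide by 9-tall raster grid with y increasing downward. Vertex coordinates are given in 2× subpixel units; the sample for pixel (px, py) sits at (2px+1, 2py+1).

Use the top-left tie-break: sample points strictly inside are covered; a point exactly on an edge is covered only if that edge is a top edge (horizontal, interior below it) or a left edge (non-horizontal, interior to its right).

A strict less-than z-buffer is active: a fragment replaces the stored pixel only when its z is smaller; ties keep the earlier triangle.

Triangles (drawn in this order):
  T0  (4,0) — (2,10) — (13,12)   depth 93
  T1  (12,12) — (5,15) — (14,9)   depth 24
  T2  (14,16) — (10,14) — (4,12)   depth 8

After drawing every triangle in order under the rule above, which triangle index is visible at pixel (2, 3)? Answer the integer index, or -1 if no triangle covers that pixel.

T0:
  2·area = 114  (B↔C swapped to make it positive)
  edge (4, 0)→(13, 12): d=(9,12) right/bottom  bias=-1
  edge (13, 12)→(2, 10): d=(-11,-2) top-left  bias=+0
  edge (2, 10)→(4, 0): d=(2,-10) top-left  bias=+0
    (2,1)@(5, 3): e=[15,83,16] → #
    (3,1)@(7, 3): e=[-9,87,36] → ·
    (1,2)@(3, 5): e=[57,57,0] → #  [on edge]
    (3,2)@(7, 5): e=[9,65,40] → #
    (4,2)@(9, 5): e=[-15,69,60] → ·
    (1,3)@(3, 7): e=[75,35,4] → #
    (4,3)@(9, 7): e=[3,47,64] → #
    (5,3)@(11, 7): e=[-21,51,84] → ·
    (1,4)@(3, 9): e=[93,13,8] → #
    (5,4)@(11, 9): e=[-3,29,88] → ·
    (1,5)@(3, 11): e=[111,-9,12] → ·
    (2,5)@(5, 11): e=[87,-5,32] → ·
    (0,7)@(1, 15): e=[171,-57,0] → ·  [on edge]
  covered (14 px):
    · · · · · · · ·
    · · # · · · · ·
    · # # # · · · ·
    · # # # # · · ·
    · # # # # · · ·
    · · · · # # · ·
    · · · · · · · ·
    · · · · · · · ·
    · · · · · · · ·
T1:
  2·area = 15
  edge (12, 12)→(5, 15): d=(-7,3) right/bottom  bias=-1
  edge (5, 15)→(14, 9): d=(9,-6) top-left  bias=+0
  edge (14, 9)→(12, 12): d=(-2,3) right/bottom  bias=-1
    (5,5)@(11, 11): e=[10,0,5] → #  [on edge]
    (6,5)@(13, 11): e=[4,12,-1] → ·
    (4,6)@(9, 13): e=[2,6,7] → #
    (5,6)@(11, 13): e=[-4,18,1] → ·
    (2,7)@(5, 15): e=[0,0,15] → ·  [on edge]
    (4,7)@(9, 15): e=[-12,24,3] → ·
  covered (2 px):
    · · · · · · · ·
    · · · · · · · ·
    · · · · · · · ·
    · · · · · · · ·
    · · · · · · · ·
    · · · · · # · ·
    · · · · # · · ·
    · · · · · · · ·
    · · · · · · · ·
T2:
  2·area = 4  (B↔C swapped to make it positive)
  edge (14, 16)→(4, 12): d=(-10,-4) top-left  bias=+0
  edge (4, 12)→(10, 14): d=(6,2) right/bottom  bias=-1
  edge (10, 14)→(14, 16): d=(4,2) right/bottom  bias=-1
    (0,5)@(1, 11): e=[-2,0,6] → ·  [on edge]
    (3,6)@(7, 13): e=[2,0,2] → ·  [on edge]
    (6,7)@(13, 15): e=[6,0,-2] → ·  [on edge]
  covered (0 px):
    · · · · · · · ·
    · · · · · · · ·
    · · · · · · · ·
    · · · · · · · ·
    · · · · · · · ·
    · · · · · · · ·
    · · · · · · · ·
    · · · · · · · ·
    · · · · · · · ·

Z-buffer (winner per pixel, '.' = empty):
  . . . . . . . .
  . . 0 . . . . .
  . 0 0 0 . . . .
  . 0 0 0 0 . . .
  . 0 0 0 0 . . .
  . . . . 0 1 . .
  . . . . 1 . . .
  . . . . . . . .
  . . . . . . . .

Answer: 0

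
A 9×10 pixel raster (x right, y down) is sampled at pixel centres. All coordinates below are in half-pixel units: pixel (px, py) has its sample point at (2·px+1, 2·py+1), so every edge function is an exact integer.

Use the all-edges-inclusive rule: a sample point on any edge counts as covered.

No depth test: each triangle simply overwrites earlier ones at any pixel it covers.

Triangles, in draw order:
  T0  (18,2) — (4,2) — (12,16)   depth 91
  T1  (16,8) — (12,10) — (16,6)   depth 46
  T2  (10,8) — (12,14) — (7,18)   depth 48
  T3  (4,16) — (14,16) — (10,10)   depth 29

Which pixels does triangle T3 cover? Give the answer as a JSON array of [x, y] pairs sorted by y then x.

T0:
  2·area = 196  (B↔C swapped to make it positive)
  edge (18, 2)→(12, 16): d=(-6,14) inclusive
  edge (12, 16)→(4, 2): d=(-8,-14) inclusive
  edge (4, 2)→(18, 2): d=(14,0) inclusive
    (2,1)@(5, 3): e=[176,6,14] → █
    (3,1)@(7, 3): e=[148,34,14] → █
    (4,1)@(9, 3): e=[120,62,14] → █
    (5,1)@(11, 3): e=[92,90,14] → █
    (6,1)@(13, 3): e=[64,118,14] → █
    (7,1)@(15, 3): e=[36,146,14] → █
    (8,1)@(17, 3): e=[8,174,14] → █
    (2,2)@(5, 5): e=[164,-10,42] → ·
    (3,2)@(7, 5): e=[136,18,42] → █
    (8,2)@(17, 5): e=[-4,158,42] → ·
    (3,3)@(7, 7): e=[124,2,70] → █
    (8,3)@(17, 7): e=[-16,142,70] → ·
    (7,4)@(15, 9): e=[0,98,98] → █  [on edge]
  covered (25 px):
    · · · · · · · · ·
    · · █ █ █ █ █ █ █
    · · · █ █ █ █ █ ·
    · · · █ █ █ █ █ ·
    · · · · █ █ █ █ ·
    · · · · · █ █ · ·
    · · · · · █ █ · ·
    · · · · · · · · ·
    · · · · · · · · ·
    · · · · · · · · ·
T1:
  2·area = 8
  edge (16, 8)→(12, 10): d=(-4,2) inclusive
  edge (12, 10)→(16, 6): d=(4,-4) inclusive
  edge (16, 6)→(16, 8): d=(0,2) inclusive
    (8,2)@(17, 5): e=[10,0,-2] → ·  [on edge]
    (7,3)@(15, 7): e=[6,0,2] → █  [on edge]
    (8,3)@(17, 7): e=[2,8,-2] → ·
    (6,4)@(13, 9): e=[2,0,6] → █  [on edge]
    (7,4)@(15, 9): e=[-2,8,2] → ·
    (5,5)@(11, 11): e=[-2,0,10] → ·  [on edge]
    (6,5)@(13, 11): e=[-6,8,6] → ·
    (4,6)@(9, 13): e=[-6,0,14] → ·  [on edge]
    (3,7)@(7, 15): e=[-10,0,18] → ·  [on edge]
    (2,8)@(5, 17): e=[-14,0,22] → ·  [on edge]
    (1,9)@(3, 19): e=[-18,0,26] → ·  [on edge]
  covered (2 px):
    · · · · · · · · ·
    · · · · · · · · ·
    · · · · · · · · ·
    · · · · · · · █ ·
    · · · · · · █ · ·
    · · · · · · · · ·
    · · · · · · · · ·
    · · · · · · · · ·
    · · · · · · · · ·
    · · · · · · · · ·
T2:
  2·area = 38
  edge (10, 8)→(12, 14): d=(2,6) inclusive
  edge (12, 14)→(7, 18): d=(-5,4) inclusive
  edge (7, 18)→(10, 8): d=(3,-10) inclusive
    (4,2)@(9, 5): e=[0,57,-19] → ·  [on edge]
    (5,5)@(11, 11): e=[0,19,19] → █  [on edge]
    (6,5)@(13, 11): e=[-12,11,39] → ·
    (4,6)@(9, 13): e=[16,17,5] → █
    (6,6)@(13, 13): e=[-8,1,45] → ·
    (4,7)@(9, 15): e=[20,7,11] → █
    (5,7)@(11, 15): e=[8,-1,31] → ·
    (4,8)@(9, 17): e=[24,-3,17] → ·
    (6,8)@(13, 17): e=[0,-19,57] → ·  [on edge]
  covered (4 px):
    · · · · · · · · ·
    · · · · · · · · ·
    · · · · · · · · ·
    · · · · · · · · ·
    · · · · · · · · ·
    · · · · · █ · · ·
    · · · · █ █ · · ·
    · · · · █ · · · ·
    · · · · · · · · ·
    · · · · · · · · ·
T3:
  2·area = 60  (B↔C swapped to make it positive)
  edge (4, 16)→(10, 10): d=(6,-6) inclusive
  edge (10, 10)→(14, 16): d=(4,6) inclusive
  edge (14, 16)→(4, 16): d=(-10,0) inclusive
    (8,1)@(17, 3): e=[0,-70,130] → ·  [on edge]
    (7,2)@(15, 5): e=[0,-50,110] → ·  [on edge]
    (6,3)@(13, 7): e=[0,-30,90] → ·  [on edge]
    (5,4)@(11, 9): e=[0,-10,70] → ·  [on edge]
    (4,5)@(9, 11): e=[0,10,50] → █  [on edge]
    (5,5)@(11, 11): e=[12,-2,50] → ·
    (3,6)@(7, 13): e=[0,30,30] → █  [on edge]
    (5,6)@(11, 13): e=[24,6,30] → █
    (6,6)@(13, 13): e=[36,-6,30] → ·
    (2,7)@(5, 15): e=[0,50,10] → █  [on edge]
    (6,7)@(13, 15): e=[48,2,10] → █
    (7,7)@(15, 15): e=[60,-10,10] → ·
    (1,8)@(3, 17): e=[0,70,-10] → ·  [on edge]
    (0,9)@(1, 19): e=[0,90,-30] → ·  [on edge]
  covered (9 px):
    · · · · · · · · ·
    · · · · · · · · ·
    · · · · · · · · ·
    · · · · · · · · ·
    · · · · · · · · ·
    · · · · █ · · · ·
    · · · █ █ █ · · ·
    · · █ █ █ █ █ · ·
    · · · · · · · · ·
    · · · · · · · · ·

Answer: [[4,5],[3,6],[4,6],[5,6],[2,7],[3,7],[4,7],[5,7],[6,7]]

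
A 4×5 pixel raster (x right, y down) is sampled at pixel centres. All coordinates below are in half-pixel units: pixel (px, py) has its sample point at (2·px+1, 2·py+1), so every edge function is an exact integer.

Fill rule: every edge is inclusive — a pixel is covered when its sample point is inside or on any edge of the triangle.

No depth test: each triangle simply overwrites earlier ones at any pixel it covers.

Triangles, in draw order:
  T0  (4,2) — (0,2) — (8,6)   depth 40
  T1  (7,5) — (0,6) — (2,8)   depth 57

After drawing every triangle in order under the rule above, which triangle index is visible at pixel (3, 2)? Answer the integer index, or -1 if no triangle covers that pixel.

T0:
  2·area = 16  (B↔C swapped to make it positive)
  edge (4, 2)→(8, 6): d=(4,4) inclusive
  edge (8, 6)→(0, 2): d=(-8,-4) inclusive
  edge (0, 2)→(4, 2): d=(4,0) inclusive
    (1,0)@(3, 1): e=[0,20,-4] → ·  [on edge]
    (1,1)@(3, 3): e=[8,4,4] → #
    (2,1)@(5, 3): e=[0,12,4] → #  [on edge]
    (3,1)@(7, 3): e=[-8,20,4] → ·
    (1,2)@(3, 5): e=[16,-12,12] → ·
    (2,2)@(5, 5): e=[8,-4,12] → ·
    (3,2)@(7, 5): e=[0,4,12] → #  [on edge]
    (3,3)@(7, 7): e=[8,-12,20] → ·
  covered (3 px):
    · · · ·
    · # # ·
    · · · #
    · · · ·
    · · · ·
T1:
  2·area = 16  (B↔C swapped to make it positive)
  edge (7, 5)→(2, 8): d=(-5,3) inclusive
  edge (2, 8)→(0, 6): d=(-2,-2) inclusive
  edge (0, 6)→(7, 5): d=(7,-1) inclusive
    (3,2)@(7, 5): e=[0,16,0] → #  [on edge]
    (0,3)@(1, 7): e=[8,0,8] → #  [on edge]
    (1,3)@(3, 7): e=[2,4,10] → #
    (2,3)@(5, 7): e=[-4,8,12] → ·
    (3,3)@(7, 7): e=[-10,12,14] → ·
    (0,4)@(1, 9): e=[-2,-4,22] → ·
    (1,4)@(3, 9): e=[-8,0,24] → ·  [on edge]
  covered (3 px):
    · · · ·
    · · · ·
    · · · #
    # # · ·
    · · · ·

Z-buffer (winner per pixel, '.' = empty):
  . . . .
  . 0 0 .
  . . . 1
  1 1 . .
  . . . .

Final: 1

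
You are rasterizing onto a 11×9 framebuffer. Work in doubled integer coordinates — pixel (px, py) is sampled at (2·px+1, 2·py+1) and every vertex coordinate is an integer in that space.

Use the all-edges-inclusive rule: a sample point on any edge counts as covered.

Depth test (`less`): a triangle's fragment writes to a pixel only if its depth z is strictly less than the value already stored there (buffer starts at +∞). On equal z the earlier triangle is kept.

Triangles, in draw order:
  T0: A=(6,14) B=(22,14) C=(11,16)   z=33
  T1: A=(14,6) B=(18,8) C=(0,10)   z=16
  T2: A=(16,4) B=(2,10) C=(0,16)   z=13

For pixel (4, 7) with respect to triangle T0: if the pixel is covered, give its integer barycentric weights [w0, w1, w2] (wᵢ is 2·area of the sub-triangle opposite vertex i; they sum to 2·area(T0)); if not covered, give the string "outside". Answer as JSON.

T0:
  2·area = 32
  edge (6, 14)→(22, 14): d=(16,0) inclusive
  edge (22, 14)→(11, 16): d=(-11,2) inclusive
  edge (11, 16)→(6, 14): d=(-5,-2) inclusive
    (4,7)@(9, 15): e=[16,15,1] → █
    (5,7)@(11, 15): e=[16,11,5] → █
    (6,7)@(13, 15): e=[16,7,9] → █
    (7,7)@(15, 15): e=[16,3,13] → █
    (8,7)@(17, 15): e=[16,-1,17] → ·
    (4,8)@(9, 17): e=[48,-7,-9] → ·
    (5,8)@(11, 17): e=[48,-11,-5] → ·
    (6,8)@(13, 17): e=[48,-15,-1] → ·
    (7,8)@(15, 17): e=[48,-19,3] → ·
  covered (4 px):
    · · · · · · · · · · ·
    · · · · · · · · · · ·
    · · · · · · · · · · ·
    · · · · · · · · · · ·
    · · · · · · · · · · ·
    · · · · · · · · · · ·
    · · · · · · · · · · ·
    · · · · █ █ █ █ · · ·
    · · · · · · · · · · ·
T1:
  2·area = 44
  edge (14, 6)→(18, 8): d=(4,2) inclusive
  edge (18, 8)→(0, 10): d=(-18,2) inclusive
  edge (0, 10)→(14, 6): d=(14,-4) inclusive
    (5,3)@(11, 7): e=[10,32,2] → █
    (6,3)@(13, 7): e=[6,28,10] → █
    (7,3)@(15, 7): e=[2,24,18] → █
    (8,3)@(17, 7): e=[-2,20,26] → ·
    (2,4)@(5, 9): e=[30,8,6] → █
    (3,4)@(7, 9): e=[26,4,14] → █
    (4,4)@(9, 9): e=[22,0,22] → █  [on edge]
    (5,4)@(11, 9): e=[18,-4,30] → ·
    (6,4)@(13, 9): e=[14,-8,38] → ·
    (7,4)@(15, 9): e=[10,-12,46] → ·
    (2,5)@(5, 11): e=[38,-28,34] → ·
    (3,5)@(7, 11): e=[34,-32,42] → ·
  covered (6 px):
    · · · · · · · · · · ·
    · · · · · · · · · · ·
    · · · · · · · · · · ·
    · · · · · █ █ █ · · ·
    · · █ █ █ · · · · · ·
    · · · · · · · · · · ·
    · · · · · · · · · · ·
    · · · · · · · · · · ·
    · · · · · · · · · · ·
T2:
  2·area = 72  (B↔C swapped to make it positive)
  edge (16, 4)→(0, 16): d=(-16,12) inclusive
  edge (0, 16)→(2, 10): d=(2,-6) inclusive
  edge (2, 10)→(16, 4): d=(14,-6) inclusive
    (2,0)@(5, 1): e=[180,0,-108] → ·  [on edge]
    (1,3)@(3, 7): e=[108,0,-36] → ·  [on edge]
    (4,3)@(9, 7): e=[36,36,0] → █  [on edge]
    (5,3)@(11, 7): e=[12,48,12] → █
    (6,3)@(13, 7): e=[-12,60,24] → ·
    (2,4)@(5, 9): e=[52,16,4] → █
    (3,4)@(7, 9): e=[28,28,16] → █
    (5,4)@(11, 9): e=[-20,52,40] → ·
    (1,5)@(3, 11): e=[44,8,20] → █
    (3,5)@(7, 11): e=[-4,32,44] → ·
    (4,5)@(9, 11): e=[-28,44,56] → ·
    (0,6)@(1, 13): e=[36,0,36] → █  [on edge]
  covered (10 px):
    · · · · · · · · · · ·
    · · · · · · · · · · ·
    · · · · · · · · · · ·
    · · · · █ █ · · · · ·
    · · █ █ █ · · · · · ·
    · █ █ · · · · · · · ·
    █ █ · · · · · · · · ·
    █ · · · · · · · · · ·
    · · · · · · · · · · ·

Final: [15,1,16]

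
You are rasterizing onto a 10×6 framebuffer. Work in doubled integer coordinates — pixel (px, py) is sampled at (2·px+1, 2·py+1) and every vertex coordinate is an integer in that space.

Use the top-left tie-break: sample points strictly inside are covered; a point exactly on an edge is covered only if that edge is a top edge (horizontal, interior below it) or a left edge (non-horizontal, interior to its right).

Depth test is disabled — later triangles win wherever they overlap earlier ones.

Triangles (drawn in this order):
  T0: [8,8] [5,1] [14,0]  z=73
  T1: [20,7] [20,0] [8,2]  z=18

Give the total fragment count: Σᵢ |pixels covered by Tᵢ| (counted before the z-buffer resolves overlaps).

T0:
  2·area = 66
  edge (8, 8)→(5, 1): d=(-3,-7) top-left  bias=+0
  edge (5, 1)→(14, 0): d=(9,-1) top-left  bias=+0
  edge (14, 0)→(8, 8): d=(-6,8) right/bottom  bias=-1
    (2,0)@(5, 1): e=[0,0,66] → X  [on edge]
    (3,0)@(7, 1): e=[14,2,50] → X
    (4,0)@(9, 1): e=[28,4,34] → X
    (5,0)@(11, 1): e=[42,6,18] → X
    (6,0)@(13, 1): e=[56,8,2] → X
    (7,0)@(15, 1): e=[70,10,-14] → .
    (2,1)@(5, 3): e=[-6,18,54] → .
    (3,1)@(7, 3): e=[8,20,38] → X
    (6,1)@(13, 3): e=[50,26,-10] → .
    (3,2)@(7, 5): e=[2,38,26] → X
    (5,2)@(11, 5): e=[30,42,-6] → .
    (3,3)@(7, 7): e=[-4,56,14] → .
  covered (10 px):
    . . X X X X X . . .
    . . . X X X . . . .
    . . . X X . . . . .
    . . . . . . . . . .
    . . . . . . . . . .
    . . . . . . . . . .
T1:
  2·area = 84  (B↔C swapped to make it positive)
  edge (20, 7)→(8, 2): d=(-12,-5) top-left  bias=+0
  edge (8, 2)→(20, 0): d=(12,-2) top-left  bias=+0
  edge (20, 0)→(20, 7): d=(0,7) right/bottom  bias=-1
    (7,0)@(15, 1): e=[47,2,35] → X
    (8,0)@(17, 1): e=[57,6,21] → X
    (9,0)@(19, 1): e=[67,10,7] → X
    (5,1)@(11, 3): e=[3,18,63] → X
    (6,1)@(13, 3): e=[13,22,49] → X
    (5,2)@(11, 5): e=[-21,42,63] → .
    (6,2)@(13, 5): e=[-11,46,49] → .
    (7,2)@(15, 5): e=[-1,50,35] → .
    (8,2)@(17, 5): e=[9,54,21] → X
    (8,3)@(17, 7): e=[-15,78,21] → .
    (9,3)@(19, 7): e=[-5,82,7] → .
  covered (10 px):
    . . . . . . . X X X
    . . . . . X X X X X
    . . . . . . . . X X
    . . . . . . . . . .
    . . . . . . . . . .
    . . . . . . . . . .

Answer: 20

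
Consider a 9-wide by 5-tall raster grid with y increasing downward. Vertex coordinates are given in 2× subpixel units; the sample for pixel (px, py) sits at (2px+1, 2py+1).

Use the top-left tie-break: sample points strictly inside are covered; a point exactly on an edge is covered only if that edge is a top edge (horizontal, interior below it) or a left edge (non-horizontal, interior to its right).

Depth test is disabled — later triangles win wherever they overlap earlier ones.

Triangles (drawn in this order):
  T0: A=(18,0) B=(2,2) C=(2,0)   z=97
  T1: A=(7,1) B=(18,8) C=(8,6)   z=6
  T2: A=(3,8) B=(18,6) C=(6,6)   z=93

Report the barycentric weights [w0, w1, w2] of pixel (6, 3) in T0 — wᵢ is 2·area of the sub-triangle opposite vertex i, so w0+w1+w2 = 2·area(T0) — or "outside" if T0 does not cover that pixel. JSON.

T0:
  2·area = 32
  edge (18, 0)→(2, 2): d=(-16,2) right/bottom  bias=-1
  edge (2, 2)→(2, 0): d=(0,-2) top-left  bias=+0
  edge (2, 0)→(18, 0): d=(16,0) top-left  bias=+0
    (1,0)@(3, 1): e=[14,2,16] → X
    (2,0)@(5, 1): e=[10,6,16] → X
    (3,0)@(7, 1): e=[6,10,16] → X
    (4,0)@(9, 1): e=[2,14,16] → X
    (5,0)@(11, 1): e=[-2,18,16] → .
    (1,1)@(3, 3): e=[-18,2,48] → .
    (2,1)@(5, 3): e=[-22,6,48] → .
    (3,1)@(7, 3): e=[-26,10,48] → .
    (4,1)@(9, 3): e=[-30,14,48] → .
  covered (4 px):
    . X X X X . . . .
    . . . . . . . . .
    . . . . . . . . .
    . . . . . . . . .
    . . . . . . . . .
T1:
  2·area = 48
  edge (7, 1)→(18, 8): d=(11,7) right/bottom  bias=-1
  edge (18, 8)→(8, 6): d=(-10,-2) top-left  bias=+0
  edge (8, 6)→(7, 1): d=(-1,-5) top-left  bias=+0
    (3,0)@(7, 1): e=[0,48,0] → .  [on edge]
    (4,1)@(9, 3): e=[8,32,8] → X
    (5,1)@(11, 3): e=[-6,36,18] → .
    (1,2)@(3, 5): e=[72,0,-24] → .  [on edge]
    (4,2)@(9, 5): e=[30,12,6] → X
    (5,2)@(11, 5): e=[16,16,16] → X
    (6,2)@(13, 5): e=[2,20,26] → X
    (7,2)@(15, 5): e=[-12,24,36] → .
    (4,3)@(9, 7): e=[52,-8,4] → .
    (5,3)@(11, 7): e=[38,-4,14] → .
    (6,3)@(13, 7): e=[24,0,24] → X  [on edge]
    (7,3)@(15, 7): e=[10,4,34] → X
  covered (6 px):
    . . . . . . . . .
    . . . . X . . . .
    . . . . X X X . .
    . . . . . . X X .
    . . . . . . . . .
T2:
  2·area = 24  (B↔C swapped to make it positive)
  edge (3, 8)→(6, 6): d=(3,-2) top-left  bias=+0
  edge (6, 6)→(18, 6): d=(12,0) top-left  bias=+0
  edge (18, 6)→(3, 8): d=(-15,2) right/bottom  bias=-1
    (2,3)@(5, 7): e=[1,12,11] → X
    (3,3)@(7, 7): e=[5,12,7] → X
    (4,3)@(9, 7): e=[9,12,3] → X
    (5,3)@(11, 7): e=[13,12,-1] → .
    (2,4)@(5, 9): e=[7,36,-19] → .
    (3,4)@(7, 9): e=[11,36,-23] → .
    (4,4)@(9, 9): e=[15,36,-27] → .
  covered (3 px):
    . . . . . . . . .
    . . . . . . . . .
    . . . . . . . . .
    . . X X X . . . .
    . . . . . . . . .

Result: "outside"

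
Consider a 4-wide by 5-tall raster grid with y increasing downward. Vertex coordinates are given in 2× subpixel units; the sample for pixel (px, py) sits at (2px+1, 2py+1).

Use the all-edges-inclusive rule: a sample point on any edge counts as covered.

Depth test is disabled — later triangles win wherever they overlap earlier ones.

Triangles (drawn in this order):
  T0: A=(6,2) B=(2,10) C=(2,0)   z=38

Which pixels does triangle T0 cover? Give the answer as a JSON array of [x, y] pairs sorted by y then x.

T0:
  2·area = 40
  edge (6, 2)→(2, 10): d=(-4,8) inclusive
  edge (2, 10)→(2, 0): d=(0,-10) inclusive
  edge (2, 0)→(6, 2): d=(4,2) inclusive
    (1,0)@(3, 1): e=[28,10,2] → #
    (2,0)@(5, 1): e=[12,30,-2] → ·
    (1,1)@(3, 3): e=[20,10,10] → #
    (2,1)@(5, 3): e=[4,30,6] → #
    (3,1)@(7, 3): e=[-12,50,2] → ·
    (1,2)@(3, 5): e=[12,10,18] → #
    (2,2)@(5, 5): e=[-4,30,14] → ·
    (1,3)@(3, 7): e=[4,10,26] → #
    (2,3)@(5, 7): e=[-12,30,22] → ·
    (1,4)@(3, 9): e=[-4,10,34] → ·
  covered (5 px):
    · # · ·
    · # # ·
    · # · ·
    · # · ·
    · · · ·

Result: [[1,0],[1,1],[2,1],[1,2],[1,3]]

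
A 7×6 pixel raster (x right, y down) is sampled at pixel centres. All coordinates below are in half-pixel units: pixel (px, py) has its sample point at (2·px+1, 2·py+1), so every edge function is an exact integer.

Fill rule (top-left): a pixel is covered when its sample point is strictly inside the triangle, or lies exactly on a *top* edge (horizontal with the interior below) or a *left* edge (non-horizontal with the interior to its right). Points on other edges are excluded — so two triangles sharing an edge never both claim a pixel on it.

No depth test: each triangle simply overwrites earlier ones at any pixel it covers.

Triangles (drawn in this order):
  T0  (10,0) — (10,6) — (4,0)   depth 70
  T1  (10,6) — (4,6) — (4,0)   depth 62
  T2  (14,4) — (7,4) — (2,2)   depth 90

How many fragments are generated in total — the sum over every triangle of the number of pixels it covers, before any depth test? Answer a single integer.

T0:
  2·area = 36
  edge (10, 0)→(10, 6): d=(0,6) right/bottom  bias=-1
  edge (10, 6)→(4, 0): d=(-6,-6) top-left  bias=+0
  edge (4, 0)→(10, 0): d=(6,0) top-left  bias=+0
    (2,0)@(5, 1): e=[30,0,6] → #  [on edge]
    (3,0)@(7, 1): e=[18,12,6] → #
    (4,0)@(9, 1): e=[6,24,6] → #
    (5,0)@(11, 1): e=[-6,36,6] → ·
    (2,1)@(5, 3): e=[30,-12,18] → ·
    (3,1)@(7, 3): e=[18,0,18] → #  [on edge]
    (5,1)@(11, 3): e=[-6,24,18] → ·
    (3,2)@(7, 5): e=[18,-12,30] → ·
    (4,2)@(9, 5): e=[6,0,30] → #  [on edge]
    (5,2)@(11, 5): e=[-6,12,30] → ·
    (4,3)@(9, 7): e=[6,-12,42] → ·
    (5,3)@(11, 7): e=[-6,0,42] → ·  [on edge]
    (6,4)@(13, 9): e=[-18,0,54] → ·  [on edge]
  covered (6 px):
    · · # # # · ·
    · · · # # · ·
    · · · · # · ·
    · · · · · · ·
    · · · · · · ·
    · · · · · · ·
T1:
  2·area = 36
  edge (10, 6)→(4, 6): d=(-6,0) right/bottom  bias=-1
  edge (4, 6)→(4, 0): d=(0,-6) top-left  bias=+0
  edge (4, 0)→(10, 6): d=(6,6) right/bottom  bias=-1
    (2,0)@(5, 1): e=[30,6,0] → ·  [on edge]
    (2,1)@(5, 3): e=[18,6,12] → #
    (3,1)@(7, 3): e=[18,18,0] → ·  [on edge]
    (2,2)@(5, 5): e=[6,6,24] → #
    (3,2)@(7, 5): e=[6,18,12] → #
    (4,2)@(9, 5): e=[6,30,0] → ·  [on edge]
    (2,3)@(5, 7): e=[-6,6,36] → ·
    (3,3)@(7, 7): e=[-6,18,24] → ·
    (5,3)@(11, 7): e=[-6,42,0] → ·  [on edge]
    (6,4)@(13, 9): e=[-18,54,0] → ·  [on edge]
  covered (3 px):
    · · · · · · ·
    · · # · · · ·
    · · # # · · ·
    · · · · · · ·
    · · · · · · ·
    · · · · · · ·
T2:
  2·area = 14
  edge (14, 4)→(7, 4): d=(-7,0) right/bottom  bias=-1
  edge (7, 4)→(2, 2): d=(-5,-2) top-left  bias=+0
  edge (2, 2)→(14, 4): d=(12,2) right/bottom  bias=-1
    (2,1)@(5, 3): e=[7,1,6] → #
    (3,1)@(7, 3): e=[7,5,2] → #
    (4,1)@(9, 3): e=[7,9,-2] → ·
    (2,2)@(5, 5): e=[-7,-9,30] → ·
    (3,2)@(7, 5): e=[-7,-5,26] → ·
  covered (2 px):
    · · · · · · ·
    · · # # · · ·
    · · · · · · ·
    · · · · · · ·
    · · · · · · ·
    · · · · · · ·

Answer: 11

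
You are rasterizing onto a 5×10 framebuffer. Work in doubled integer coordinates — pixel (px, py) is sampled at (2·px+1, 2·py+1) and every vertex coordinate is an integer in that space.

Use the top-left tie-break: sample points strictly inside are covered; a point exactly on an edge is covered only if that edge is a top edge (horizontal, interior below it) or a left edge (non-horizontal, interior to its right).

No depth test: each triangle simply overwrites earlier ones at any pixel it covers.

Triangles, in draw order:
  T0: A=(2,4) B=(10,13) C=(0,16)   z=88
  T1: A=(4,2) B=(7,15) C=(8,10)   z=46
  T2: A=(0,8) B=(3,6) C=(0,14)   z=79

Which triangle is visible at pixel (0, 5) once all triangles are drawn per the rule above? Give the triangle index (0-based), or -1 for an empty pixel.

T0:
  2·area = 114
  edge (2, 4)→(10, 13): d=(8,9) right/bottom  bias=-1
  edge (10, 13)→(0, 16): d=(-10,3) right/bottom  bias=-1
  edge (0, 16)→(2, 4): d=(2,-12) top-left  bias=+0
    (1,3)@(3, 7): e=[15,81,18] → █
    (2,3)@(5, 7): e=[-3,75,42] → ·
    (1,4)@(3, 9): e=[31,61,22] → █
    (2,4)@(5, 9): e=[13,55,46] → █
    (3,4)@(7, 9): e=[-5,49,70] → ·
    (0,5)@(1, 11): e=[65,47,2] → █
    (3,5)@(7, 11): e=[11,29,74] → █
    (4,5)@(9, 11): e=[-7,23,98] → ·
    (0,6)@(1, 13): e=[81,27,6] → █
    (4,6)@(9, 13): e=[9,3,102] → █
    (0,7)@(1, 15): e=[97,7,10] → █
    (2,7)@(5, 15): e=[61,-5,58] → ·
  covered (14 px):
    · · · · ·
    · · · · ·
    · · · · ·
    · █ · · ·
    · █ █ · ·
    █ █ █ █ ·
    █ █ █ █ █
    █ █ · · ·
    · · · · ·
    · · · · ·
T1:
  2·area = 28  (B↔C swapped to make it positive)
  edge (4, 2)→(8, 10): d=(4,8) right/bottom  bias=-1
  edge (8, 10)→(7, 15): d=(-1,5) right/bottom  bias=-1
  edge (7, 15)→(4, 2): d=(-3,-13) top-left  bias=+0
    (2,2)@(5, 5): e=[4,20,4] → █
    (3,2)@(7, 5): e=[-12,10,30] → ·
    (4,2)@(9, 5): e=[-28,0,56] → ·  [on edge]
    (2,3)@(5, 7): e=[12,18,-2] → ·
    (3,4)@(7, 9): e=[4,6,18] → █
    (4,4)@(9, 9): e=[-12,-4,44] → ·
    (3,5)@(7, 11): e=[12,4,12] → █
    (4,5)@(9, 11): e=[-4,-6,38] → ·
    (3,6)@(7, 13): e=[20,2,6] → █
    (4,6)@(9, 13): e=[4,-8,32] → ·
    (3,7)@(7, 15): e=[28,0,0] → ·  [on edge]
  covered (4 px):
    · · · · ·
    · · · · ·
    · · █ · ·
    · · · · ·
    · · · █ ·
    · · · █ ·
    · · · █ ·
    · · · · ·
    · · · · ·
    · · · · ·
T2:
  2·area = 18
  edge (0, 8)→(3, 6): d=(3,-2) top-left  bias=+0
  edge (3, 6)→(0, 14): d=(-3,8) right/bottom  bias=-1
  edge (0, 14)→(0, 8): d=(0,-6) top-left  bias=+0
    (0,4)@(1, 9): e=[5,7,6] → █
    (1,4)@(3, 9): e=[9,-9,18] → ·
    (0,5)@(1, 11): e=[11,1,6] → █
    (1,5)@(3, 11): e=[15,-15,18] → ·
    (0,6)@(1, 13): e=[17,-5,6] → ·
  covered (2 px):
    · · · · ·
    · · · · ·
    · · · · ·
    · · · · ·
    █ · · · ·
    █ · · · ·
    · · · · ·
    · · · · ·
    · · · · ·
    · · · · ·

Z-buffer (winner per pixel, '.' = empty):
  . . . . .
  . . . . .
  . . 1 . .
  . 0 . . .
  2 0 0 1 .
  2 0 0 1 .
  0 0 0 1 0
  0 0 . . .
  . . . . .
  . . . . .

Answer: 2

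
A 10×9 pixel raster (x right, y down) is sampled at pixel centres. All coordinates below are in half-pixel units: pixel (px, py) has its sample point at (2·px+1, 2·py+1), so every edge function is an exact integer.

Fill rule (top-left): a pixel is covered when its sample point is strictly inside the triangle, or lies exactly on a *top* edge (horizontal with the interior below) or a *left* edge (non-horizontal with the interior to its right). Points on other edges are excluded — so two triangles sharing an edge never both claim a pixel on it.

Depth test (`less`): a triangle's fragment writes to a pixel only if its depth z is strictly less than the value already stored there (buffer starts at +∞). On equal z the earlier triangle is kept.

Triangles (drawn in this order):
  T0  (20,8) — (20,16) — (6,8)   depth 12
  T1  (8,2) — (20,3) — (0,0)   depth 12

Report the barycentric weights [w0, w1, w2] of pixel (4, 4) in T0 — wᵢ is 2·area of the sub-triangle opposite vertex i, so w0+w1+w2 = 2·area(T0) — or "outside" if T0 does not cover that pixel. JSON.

T0:
  2·area = 112
  edge (20, 8)→(20, 16): d=(0,8) right/bottom  bias=-1
  edge (20, 16)→(6, 8): d=(-14,-8) top-left  bias=+0
  edge (6, 8)→(20, 8): d=(14,0) top-left  bias=+0
    (4,4)@(9, 9): e=[88,10,14] → #
    (5,4)@(11, 9): e=[72,26,14] → #
    (6,4)@(13, 9): e=[56,42,14] → #
    (7,4)@(15, 9): e=[40,58,14] → #
    (8,4)@(17, 9): e=[24,74,14] → #
    (9,4)@(19, 9): e=[8,90,14] → #
    (4,5)@(9, 11): e=[88,-18,42] → ·
    (5,5)@(11, 11): e=[72,-2,42] → ·
    (6,5)@(13, 11): e=[56,14,42] → #
    (6,6)@(13, 13): e=[56,-14,70] → ·
    (7,6)@(15, 13): e=[40,2,70] → #
    (7,7)@(15, 15): e=[40,-26,98] → ·
  covered (14 px):
    · · · · · · · · · ·
    · · · · · · · · · ·
    · · · · · · · · · ·
    · · · · · · · · · ·
    · · · · # # # # # #
    · · · · · · # # # #
    · · · · · · · # # #
    · · · · · · · · · #
    · · · · · · · · · ·
T1:
  2·area = 16  (B↔C swapped to make it positive)
  edge (8, 2)→(0, 0): d=(-8,-2) top-left  bias=+0
  edge (0, 0)→(20, 3): d=(20,3) right/bottom  bias=-1
  edge (20, 3)→(8, 2): d=(-12,-1) top-left  bias=+0
    (2,0)@(5, 1): e=[2,5,9] → #
    (3,0)@(7, 1): e=[6,-1,11] → ·
    (2,1)@(5, 3): e=[-14,45,-15] → ·
  covered (1 px):
    · · # · · · · · · ·
    · · · · · · · · · ·
    · · · · · · · · · ·
    · · · · · · · · · ·
    · · · · · · · · · ·
    · · · · · · · · · ·
    · · · · · · · · · ·
    · · · · · · · · · ·
    · · · · · · · · · ·

Answer: [10,14,88]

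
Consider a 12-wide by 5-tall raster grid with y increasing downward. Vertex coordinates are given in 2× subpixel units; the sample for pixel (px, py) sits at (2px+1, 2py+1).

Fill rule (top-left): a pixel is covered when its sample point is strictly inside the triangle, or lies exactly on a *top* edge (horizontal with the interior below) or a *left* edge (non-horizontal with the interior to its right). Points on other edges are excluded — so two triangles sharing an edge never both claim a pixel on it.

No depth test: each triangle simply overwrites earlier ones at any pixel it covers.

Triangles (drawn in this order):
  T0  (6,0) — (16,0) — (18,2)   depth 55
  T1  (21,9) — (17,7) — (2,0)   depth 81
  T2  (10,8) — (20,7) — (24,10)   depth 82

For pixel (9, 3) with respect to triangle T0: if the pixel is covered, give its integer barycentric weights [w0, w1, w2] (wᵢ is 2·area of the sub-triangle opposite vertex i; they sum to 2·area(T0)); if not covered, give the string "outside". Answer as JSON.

T0:
  2·area = 20
  edge (6, 0)→(16, 0): d=(10,0) top-left  bias=+0
  edge (16, 0)→(18, 2): d=(2,2) right/bottom  bias=-1
  edge (18, 2)→(6, 0): d=(-12,-2) top-left  bias=+0
    (6,0)@(13, 1): e=[10,8,2] → #
    (7,0)@(15, 1): e=[10,4,6] → #
    (8,0)@(17, 1): e=[10,0,10] → ·  [on edge]
    (6,1)@(13, 3): e=[30,12,-22] → ·
    (7,1)@(15, 3): e=[30,8,-18] → ·
    (9,1)@(19, 3): e=[30,0,-10] → ·  [on edge]
    (10,2)@(21, 5): e=[50,0,-30] → ·  [on edge]
    (11,3)@(23, 7): e=[70,0,-50] → ·  [on edge]
  covered (2 px):
    · · · · · · # # · · · ·
    · · · · · · · · · · · ·
    · · · · · · · · · · · ·
    · · · · · · · · · · · ·
    · · · · · · · · · · · ·
T1:
  2·area = 2  (B↔C swapped to make it positive)
  edge (21, 9)→(2, 0): d=(-19,-9) top-left  bias=+0
  edge (2, 0)→(17, 7): d=(15,7) right/bottom  bias=-1
  edge (17, 7)→(21, 9): d=(4,2) right/bottom  bias=-1
    (2,0)@(5, 1): e=[8,-6,0] → ·  [on edge]
    (4,1)@(9, 3): e=[6,-4,0] → ·  [on edge]
    (6,2)@(13, 5): e=[4,-2,0] → ·  [on edge]
    (8,3)@(17, 7): e=[2,0,0] → ·  [on edge]
    (10,4)@(21, 9): e=[0,2,0] → ·  [on edge]
  covered (0 px):
    · · · · · · · · · · · ·
    · · · · · · · · · · · ·
    · · · · · · · · · · · ·
    · · · · · · · · · · · ·
    · · · · · · · · · · · ·
T2:
  2·area = 34
  edge (10, 8)→(20, 7): d=(10,-1) top-left  bias=+0
  edge (20, 7)→(24, 10): d=(4,3) right/bottom  bias=-1
  edge (24, 10)→(10, 8): d=(-14,-2) top-left  bias=+0
    (1,3)@(3, 7): e=[-17,51,0] → ·  [on edge]
    (8,4)@(17, 9): e=[17,17,0] → #  [on edge]
    (9,4)@(19, 9): e=[19,11,4] → #
    (10,4)@(21, 9): e=[21,5,8] → #
    (11,4)@(23, 9): e=[23,-1,12] → ·
  covered (3 px):
    · · · · · · · · · · · ·
    · · · · · · · · · · · ·
    · · · · · · · · · · · ·
    · · · · · · · · · · · ·
    · · · · · · · · # # # ·

Result: "outside"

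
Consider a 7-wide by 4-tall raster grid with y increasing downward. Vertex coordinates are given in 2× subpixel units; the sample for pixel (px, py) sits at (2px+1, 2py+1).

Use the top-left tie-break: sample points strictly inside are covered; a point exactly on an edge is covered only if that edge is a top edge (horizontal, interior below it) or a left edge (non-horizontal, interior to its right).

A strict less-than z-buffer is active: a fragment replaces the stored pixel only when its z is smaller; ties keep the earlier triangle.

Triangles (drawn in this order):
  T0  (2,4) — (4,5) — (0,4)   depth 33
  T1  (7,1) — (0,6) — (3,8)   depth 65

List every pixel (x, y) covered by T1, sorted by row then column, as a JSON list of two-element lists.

T0:
  2·area = 2
  edge (2, 4)→(4, 5): d=(2,1) right/bottom  bias=-1
  edge (4, 5)→(0, 4): d=(-4,-1) top-left  bias=+0
  edge (0, 4)→(2, 4): d=(2,0) top-left  bias=+0
  covered (0 px):
    · · · · · · ·
    · · · · · · ·
    · · · · · · ·
    · · · · · · ·
T1:
  2·area = 29  (B↔C swapped to make it positive)
  edge (7, 1)→(3, 8): d=(-4,7) right/bottom  bias=-1
  edge (3, 8)→(0, 6): d=(-3,-2) top-left  bias=+0
  edge (0, 6)→(7, 1): d=(7,-5) top-left  bias=+0
    (3,0)@(7, 1): e=[0,29,0] → ·  [on edge]
    (2,1)@(5, 3): e=[6,19,4] → #
    (3,1)@(7, 3): e=[-8,23,14] → ·
    (1,2)@(3, 5): e=[12,9,8] → #
    (2,2)@(5, 5): e=[-2,13,18] → ·
    (1,3)@(3, 7): e=[4,3,22] → #
    (2,3)@(5, 7): e=[-10,7,32] → ·
  covered (3 px):
    · · · · · · ·
    · · # · · · ·
    · # · · · · ·
    · # · · · · ·

Answer: [[2,1],[1,2],[1,3]]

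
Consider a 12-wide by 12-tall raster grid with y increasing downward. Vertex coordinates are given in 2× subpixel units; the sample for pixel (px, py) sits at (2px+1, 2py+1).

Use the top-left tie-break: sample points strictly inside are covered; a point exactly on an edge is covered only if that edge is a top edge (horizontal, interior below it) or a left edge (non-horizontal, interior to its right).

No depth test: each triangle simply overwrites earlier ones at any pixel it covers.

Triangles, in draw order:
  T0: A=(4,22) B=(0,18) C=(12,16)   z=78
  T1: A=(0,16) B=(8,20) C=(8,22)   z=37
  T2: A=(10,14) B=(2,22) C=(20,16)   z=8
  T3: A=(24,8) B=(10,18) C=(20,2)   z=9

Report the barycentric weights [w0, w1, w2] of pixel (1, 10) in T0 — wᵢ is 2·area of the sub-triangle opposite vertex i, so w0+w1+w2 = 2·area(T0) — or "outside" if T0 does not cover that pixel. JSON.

T0:
  2·area = 56
  edge (4, 22)→(0, 18): d=(-4,-4) top-left  bias=+0
  edge (0, 18)→(12, 16): d=(12,-2) top-left  bias=+0
  edge (12, 16)→(4, 22): d=(-8,6) right/bottom  bias=-1
    (3,8)@(7, 17): e=[32,2,22] → X
    (4,8)@(9, 17): e=[40,6,10] → X
    (5,8)@(11, 17): e=[48,10,-2] → .
    (0,9)@(1, 19): e=[0,14,42] → X  [on edge]
    (1,9)@(3, 19): e=[8,18,30] → X
    (2,9)@(5, 19): e=[16,22,18] → X
    (4,9)@(9, 19): e=[32,30,-6] → .
    (0,10)@(1, 21): e=[-8,38,26] → .
    (1,10)@(3, 21): e=[0,42,14] → X  [on edge]
    (3,10)@(7, 21): e=[16,50,-10] → .
    (1,11)@(3, 23): e=[-8,66,-2] → .
    (2,11)@(5, 23): e=[0,70,-14] → .  [on edge]
  covered (8 px):
    . . . . . . . . . . . .
    . . . . . . . . . . . .
    . . . . . . . . . . . .
    . . . . . . . . . . . .
    . . . . . . . . . . . .
    . . . . . . . . . . . .
    . . . . . . . . . . . .
    . . . . . . . . . . . .
    . . . X X . . . . . . .
    X X X X . . . . . . . .
    . X X . . . . . . . . .
    . . . . . . . . . . . .
T1:
  2·area = 16
  edge (0, 16)→(8, 20): d=(8,4) right/bottom  bias=-1
  edge (8, 20)→(8, 22): d=(0,2) right/bottom  bias=-1
  edge (8, 22)→(0, 16): d=(-8,-6) top-left  bias=+0
    (2,9)@(5, 19): e=[4,6,6] → X
    (3,9)@(7, 19): e=[-4,2,18] → .
    (2,10)@(5, 21): e=[20,6,-10] → .
    (3,10)@(7, 21): e=[12,2,2] → X
    (4,10)@(9, 21): e=[4,-2,14] → .
    (3,11)@(7, 23): e=[28,2,-14] → .
  covered (2 px):
    . . . . . . . . . . . .
    . . . . . . . . . . . .
    . . . . . . . . . . . .
    . . . . . . . . . . . .
    . . . . . . . . . . . .
    . . . . . . . . . . . .
    . . . . . . . . . . . .
    . . . . . . . . . . . .
    . . . . . . . . . . . .
    . . X . . . . . . . . .
    . . . X . . . . . . . .
    . . . . . . . . . . . .
T2:
  2·area = 96  (B↔C swapped to make it positive)
  edge (10, 14)→(20, 16): d=(10,2) right/bottom  bias=-1
  edge (20, 16)→(2, 22): d=(-18,6) right/bottom  bias=-1
  edge (2, 22)→(10, 14): d=(8,-8) top-left  bias=+0
    (11,0)@(23, 1): e=[-156,252,0] → .  [on edge]
    (10,1)@(21, 3): e=[-132,228,0] → .  [on edge]
    (9,2)@(19, 5): e=[-108,204,0] → .  [on edge]
    (8,3)@(17, 7): e=[-84,180,0] → .  [on edge]
    (7,4)@(15, 9): e=[-60,156,0] → .  [on edge]
    (6,5)@(13, 11): e=[-36,132,0] → .  [on edge]
    (2,6)@(5, 13): e=[0,144,-48] → .  [on edge]
    (5,6)@(11, 13): e=[-12,108,0] → .  [on edge]
    (4,7)@(9, 15): e=[12,84,0] → X  [on edge]
    (5,7)@(11, 15): e=[8,72,16] → X
    (6,7)@(13, 15): e=[4,60,32] → X
    (7,7)@(15, 15): e=[0,48,48] → .  [on edge]
    (11,7)@(23, 15): e=[-16,0,112] → .  [on edge]
    (3,8)@(7, 17): e=[36,60,0] → X  [on edge]
    (8,8)@(17, 17): e=[16,0,80] → .  [on edge]
    (2,9)@(5, 19): e=[60,36,0] → X  [on edge]
    (5,9)@(11, 19): e=[48,0,48] → .  [on edge]
    (1,10)@(3, 21): e=[84,12,0] → X  [on edge]
    (2,10)@(5, 21): e=[80,0,16] → .  [on edge]
    (0,11)@(1, 23): e=[108,-12,0] → .  [on edge]
  covered (12 px):
    . . . . . . . . . . . .
    . . . . . . . . . . . .
    . . . . . . . . . . . .
    . . . . . . . . . . . .
    . . . . . . . . . . . .
    . . . . . . . . . . . .
    . . . . . . . . . . . .
    . . . . X X X . . . . .
    . . . X X X X X . . . .
    . . X X X . . . . . . .
    . X . . . . . . . . . .
    . . . . . . . . . . . .
T3:
  2·area = 124
  edge (24, 8)→(10, 18): d=(-14,10) right/bottom  bias=-1
  edge (10, 18)→(20, 2): d=(10,-16) top-left  bias=+0
  edge (20, 2)→(24, 8): d=(4,6) right/bottom  bias=-1
    (9,2)@(19, 5): e=[92,14,18] → X
    (10,2)@(21, 5): e=[72,46,6] → X
    (11,2)@(23, 5): e=[52,78,-6] → .
    (8,3)@(17, 7): e=[84,2,38] → X
    (11,3)@(23, 7): e=[24,98,2] → X
    (8,4)@(17, 9): e=[56,22,46] → X
    (11,4)@(23, 9): e=[-4,118,10] → .
    (7,5)@(15, 11): e=[48,10,66] → X
    (10,5)@(21, 11): e=[-12,106,30] → .
    (7,6)@(15, 13): e=[20,30,74] → X
    (8,6)@(17, 13): e=[0,62,62] → .  [on edge]
    (9,6)@(19, 13): e=[-20,94,50] → .
    (1,11)@(3, 23): e=[0,-62,186] → .  [on edge]
  covered (15 px):
    . . . . . . . . . . . .
    . . . . . . . . . . . .
    . . . . . . . . . X X .
    . . . . . . . . X X X X
    . . . . . . . . X X X .
    . . . . . . . X X X . .
    . . . . . . . X . . . .
    . . . . . . X . . . . .
    . . . . . X . . . . . .
    . . . . . . . . . . . .
    . . . . . . . . . . . .
    . . . . . . . . . . . .

Result: [42,14,0]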